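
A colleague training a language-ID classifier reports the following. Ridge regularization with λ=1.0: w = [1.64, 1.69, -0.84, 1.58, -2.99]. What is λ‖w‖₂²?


‖w‖₂² = (1.64)² + (1.69)² + (-0.84)² + (1.58)² + (-2.99)²
     = 2.6896 + 2.8561 + 0.7056 + 2.4964 + 8.9401
     = 17.6878
λ·‖w‖₂² = 1.0·17.6878 = 17.6878

17.6878


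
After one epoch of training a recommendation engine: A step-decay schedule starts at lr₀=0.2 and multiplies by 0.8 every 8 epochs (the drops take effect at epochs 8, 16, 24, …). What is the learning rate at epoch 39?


n_drops = ⌊39/8⌋ = 4
lr = 0.2·0.8^4 = 0.2·0.4096 = 0.08192

0.08192


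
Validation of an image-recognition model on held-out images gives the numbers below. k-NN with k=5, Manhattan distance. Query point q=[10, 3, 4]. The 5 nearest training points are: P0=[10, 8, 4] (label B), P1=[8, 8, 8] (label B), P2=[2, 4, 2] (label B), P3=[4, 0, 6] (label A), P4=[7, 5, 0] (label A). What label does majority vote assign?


d(q,P0) = 5  (label B)
d(q,P1) = 11  (label B)
d(q,P2) = 11  (label B)
d(q,P3) = 11  (label A)
d(q,P4) = 9  (label A)
Votes: A=2, B=3
Majority → B

B


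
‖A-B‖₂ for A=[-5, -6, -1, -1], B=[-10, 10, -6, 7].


d = √((-5+ 10)² + (-6-10)² + (-1+ 6)² + (-1-7)²)
  = √(25 + 256 + 25 + 64)
  = √370 = 19.2354

19.2354


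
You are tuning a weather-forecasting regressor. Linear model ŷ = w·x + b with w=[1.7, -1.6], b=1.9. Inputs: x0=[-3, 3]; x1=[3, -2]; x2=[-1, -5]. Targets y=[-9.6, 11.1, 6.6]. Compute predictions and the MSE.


ŷ0 = (1.7)·(-3) + (-1.6)·(3) + 1.9 = -8.0
ŷ1 = (1.7)·(3) + (-1.6)·(-2) + 1.9 = 10.2
ŷ2 = (1.7)·(-1) + (-1.6)·(-5) + 1.9 = 8.2
errors² = [2.56, 0.81, 2.56]
MSE = 5.9300/3 = 1.9767

1.9767


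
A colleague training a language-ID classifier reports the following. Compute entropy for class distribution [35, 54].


Probabilities: [35/89, 54/89] ≈ [0.3933, 0.6067]
H = -((35/89)·log₂(35/89) + (54/89)·log₂(54/89))
  = 0.9669 bits

0.9669 bits


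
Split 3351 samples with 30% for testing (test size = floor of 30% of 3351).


Test = ⌊3351·30/100⌋ = 1005
Train = 3351 - 1005 = 2346

Train: 2346, Test: 1005


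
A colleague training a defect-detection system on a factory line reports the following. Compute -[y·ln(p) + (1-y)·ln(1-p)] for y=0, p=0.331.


BCE = -[y·ln(p) + (1-y)·ln(1-p)]
= -0 - 1·ln(1-0.331)
= -ln(0.669) = 0.402

0.402


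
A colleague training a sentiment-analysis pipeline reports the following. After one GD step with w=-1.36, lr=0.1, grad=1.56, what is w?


w_new = w - α·∇
= -1.36 - 0.1·1.56
= -1.36 - 0.156
= -1.516

-1.516


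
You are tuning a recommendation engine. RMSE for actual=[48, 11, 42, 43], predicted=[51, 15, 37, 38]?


MSE = 75/4 = 18.75
RMSE = √(75/4) = 4.3301

4.3301


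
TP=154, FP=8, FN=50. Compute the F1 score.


Precision = 154/162 = 0.9506
Recall = 154/204 = 0.7549
F1 = 2·P·R/(P+R) = 2·TP/(2·TP+FP+FN) = 308/(308+8+50) = 308/366 = 0.8415

0.8415


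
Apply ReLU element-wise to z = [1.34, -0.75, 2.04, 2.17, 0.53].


ReLU(1.34) = max(0, 1.34) = 1.34
ReLU(-0.75) = max(0, -0.75) = 0.0
ReLU(2.04) = max(0, 2.04) = 2.04
ReLU(2.17) = max(0, 2.17) = 2.17
ReLU(0.53) = max(0, 0.53) = 0.53
result = [1.34, 0.0, 2.04, 2.17, 0.53]

[1.34, 0.0, 2.04, 2.17, 0.53]


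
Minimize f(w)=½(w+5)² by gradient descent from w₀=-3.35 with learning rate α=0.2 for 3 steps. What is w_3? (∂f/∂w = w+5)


step 1: grad = -3.35+5 = 1.65; w = -3.35 - 0.2·(1.65) = -3.68
step 2: grad = -3.68+5 = 1.32; w = -3.68 - 0.2·(1.32) = -3.944
step 3: grad = -3.944+5 = 1.056; w = -3.944 - 0.2·(1.056) = -4.1552

-4.1552


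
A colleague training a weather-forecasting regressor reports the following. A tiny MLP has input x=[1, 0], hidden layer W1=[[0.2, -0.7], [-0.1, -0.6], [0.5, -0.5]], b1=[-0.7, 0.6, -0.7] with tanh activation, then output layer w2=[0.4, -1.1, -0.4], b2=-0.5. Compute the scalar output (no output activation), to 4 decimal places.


z1[0] = (0.2)·(1) + (-0.7)·(0) - 0.7 = -0.5
z1[1] = (-0.1)·(1) + (-0.6)·(0) + 0.6 = 0.5
z1[2] = (0.5)·(1) + (-0.5)·(0) - 0.7 = -0.2
h = tanh(z1) = [-0.4621, 0.4621, -0.1974]
output = (0.4)·(-0.4621) + (-1.1)·(0.4621) + (-0.4)·(-0.1974) - 0.5 = -1.1142

-1.1142


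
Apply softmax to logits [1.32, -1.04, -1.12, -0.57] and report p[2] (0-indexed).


Exponentials: e^1.32=3.7434, e^-1.04=0.3535, e^-1.12=0.3263, e^-0.57=0.5655
Sum = 4.9887
Softmax = [0.7504, 0.0709, 0.0654, 0.1134]
p[2] = 0.3263/4.9887 = 0.0654

0.0654


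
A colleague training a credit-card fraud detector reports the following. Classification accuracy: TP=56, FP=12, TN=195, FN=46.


Accuracy = (TP+TN)/(TP+TN+FP+FN)
= (56+195)/(309)
= 251/309 = 81.23%

81.23%


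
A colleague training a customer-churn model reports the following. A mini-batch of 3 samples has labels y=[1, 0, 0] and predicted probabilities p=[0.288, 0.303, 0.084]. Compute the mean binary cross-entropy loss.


L[0] = -ln(0.288) = 1.2448
L[1] = -ln(1-0.303) = -ln(0.697) = 0.361
L[2] = -ln(1-0.084) = -ln(0.916) = 0.0877
mean = (1.2448 + 0.361 + 0.0877)/3 = 0.5645

0.5645


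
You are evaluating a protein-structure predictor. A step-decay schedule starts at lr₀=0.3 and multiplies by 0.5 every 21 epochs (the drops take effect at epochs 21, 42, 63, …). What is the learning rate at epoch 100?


n_drops = ⌊100/21⌋ = 4
lr = 0.3·0.5^4 = 0.3·0.0625 = 0.01875

0.01875


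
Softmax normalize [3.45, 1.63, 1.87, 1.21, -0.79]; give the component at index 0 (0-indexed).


Exponentials: e^3.45=31.5004, e^1.63=5.1039, e^1.87=6.4883, e^1.21=3.3535, e^-0.79=0.4538
Sum = 46.8999
Softmax = [0.6717, 0.1088, 0.1383, 0.0715, 0.0097]
p[0] = 31.5004/46.8999 = 0.6717

0.6717


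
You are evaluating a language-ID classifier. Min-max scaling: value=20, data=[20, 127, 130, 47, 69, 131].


min=20, max=131
(20-20)/(131-20) = 0/111 = 0.0

0.0


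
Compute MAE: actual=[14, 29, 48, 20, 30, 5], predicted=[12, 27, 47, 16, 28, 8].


Absolute errors: |14-12|=2, |29-27|=2, |48-47|=1, |20-16|=4, |30-28|=2, |5-8|=3
Sum = 14
MAE = 14/6 = 7/3

7/3


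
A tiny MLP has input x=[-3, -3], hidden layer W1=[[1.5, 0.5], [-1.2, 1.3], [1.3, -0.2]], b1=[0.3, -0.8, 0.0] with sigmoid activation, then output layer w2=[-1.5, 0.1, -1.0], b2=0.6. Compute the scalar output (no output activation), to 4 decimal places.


z1[0] = (1.5)·(-3) + (0.5)·(-3) + 0.3 = -5.7
z1[1] = (-1.2)·(-3) + (1.3)·(-3) - 0.8 = -1.1
z1[2] = (1.3)·(-3) + (-0.2)·(-3) + 0.0 = -3.3
h = sigmoid(z1) = [0.0033, 0.2497, 0.0356]
output = (-1.5)·(0.0033) + (0.1)·(0.2497) + (-1.0)·(0.0356) + 0.6 = 0.5844

0.5844


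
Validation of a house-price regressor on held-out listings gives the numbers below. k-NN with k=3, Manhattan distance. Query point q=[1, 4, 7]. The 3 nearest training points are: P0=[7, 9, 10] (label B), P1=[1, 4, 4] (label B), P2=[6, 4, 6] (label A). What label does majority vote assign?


d(q,P0) = 14  (label B)
d(q,P1) = 3  (label B)
d(q,P2) = 6  (label A)
Votes: A=1, B=2
Majority → B

B


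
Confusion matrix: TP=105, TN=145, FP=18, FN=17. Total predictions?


Total = TP + TN + FP + FN
= 105 + 145 + 18 + 17
= 285
(Predicted positive: 123, predicted negative: 162)

285


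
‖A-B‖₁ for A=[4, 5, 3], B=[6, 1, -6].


d = |4-6| + |5-1| + |3+ 6|
  = 2 + 4 + 9
  = 15

15


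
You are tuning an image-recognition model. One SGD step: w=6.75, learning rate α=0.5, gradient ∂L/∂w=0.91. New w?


w_new = w - α·∇
= 6.75 - 0.5·0.91
= 6.75 - 0.455
= 6.295

6.295


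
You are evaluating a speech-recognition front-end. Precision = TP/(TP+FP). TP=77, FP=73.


Precision = TP/(TP+FP)
= 77/(77+73)
= 77/150 = 51.33%

51.33%


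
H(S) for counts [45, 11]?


Probabilities: [45/56, 11/56] ≈ [0.8036, 0.1964]
H = -((45/56)·log₂(45/56) + (11/56)·log₂(11/56))
  = 0.7147 bits

0.7147 bits


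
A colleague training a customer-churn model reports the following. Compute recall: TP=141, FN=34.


Recall = TP/(TP+FN)
= 141/(141+34)
= 141/175 = 80.57%

80.57%


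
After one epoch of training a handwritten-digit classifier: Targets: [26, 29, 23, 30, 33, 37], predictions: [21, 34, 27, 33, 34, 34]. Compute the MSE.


Squared errors: (26-21)²=25, (29-34)²=25, (23-27)²=16, (30-33)²=9, (33-34)²=1, (37-34)²=9
Sum = 85
MSE = 85/6 = 85/6

85/6


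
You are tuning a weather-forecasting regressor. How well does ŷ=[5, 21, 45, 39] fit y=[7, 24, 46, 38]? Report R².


ȳ = 28.75
SS_res = Σ(y-ŷ)² = 15
SS_tot = Σ(y-ȳ)² = 878.75
R² = 1 - SS_res/SS_tot = 1 - 0.0171 = 0.9829

0.9829


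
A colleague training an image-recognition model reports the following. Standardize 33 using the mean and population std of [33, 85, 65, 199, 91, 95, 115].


μ = 97.5714, σ = 47.8535
z = (33 - 97.5714)/47.8535 = -1.3494

-1.3494


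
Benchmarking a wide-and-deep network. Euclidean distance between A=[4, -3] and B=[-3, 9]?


d = √((4+ 3)² + (-3-9)²)
  = √(49 + 144)
  = √193 = 13.8924

13.8924


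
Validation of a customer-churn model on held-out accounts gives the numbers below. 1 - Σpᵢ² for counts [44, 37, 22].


Probabilities: [44/103, 37/103, 22/103] ≈ [0.4272, 0.3592, 0.2136]
Σpᵢ² = (1936 + 1369 + 484)/103² = 3789/10609
Gini = 1 - Σpᵢ² = 1 - 3789/10609 = 0.6429

0.6429


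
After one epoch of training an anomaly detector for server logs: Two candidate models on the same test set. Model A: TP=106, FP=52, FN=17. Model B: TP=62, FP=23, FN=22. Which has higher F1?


Model A: P=106/158=0.6709, R=106/123=0.8618, F1=2PR/(P+R)=2TP/(2TP+FP+FN)=212/281=0.7544
Model B: P=62/85=0.7294, R=62/84=0.7381, F1=2PR/(P+R)=2TP/(2TP+FP+FN)=124/169=0.7337
0.7544 > 0.7337 → Model A

Model A


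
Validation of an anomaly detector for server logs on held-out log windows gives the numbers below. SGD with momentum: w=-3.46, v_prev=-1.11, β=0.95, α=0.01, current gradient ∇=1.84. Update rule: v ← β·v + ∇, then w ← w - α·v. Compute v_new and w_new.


v_new = 0.95·-1.11 + 1.84 = -1.0545 + 1.84 = 0.7855
w_new = -3.46 - 0.01·0.7855 = -3.46 - 0.007855 = -3.467855

v_new=0.7855, w_new=-3.467855


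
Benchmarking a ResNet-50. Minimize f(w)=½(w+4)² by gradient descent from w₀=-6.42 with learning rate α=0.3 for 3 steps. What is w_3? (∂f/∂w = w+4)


step 1: grad = -6.42+4 = -2.42; w = -6.42 - 0.3·(-2.42) = -5.694
step 2: grad = -5.694+4 = -1.694; w = -5.694 - 0.3·(-1.694) = -5.1858
step 3: grad = -5.1858+4 = -1.1858; w = -5.1858 - 0.3·(-1.1858) = -4.83006

-4.83006


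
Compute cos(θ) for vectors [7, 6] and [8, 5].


A·B = 7·8 + 6·5 = 86
‖A‖ = √85 = 9.2195, ‖B‖ = √89 = 9.434
cos = 86/(√85·√89) = 86/√7565 = 0.9888

0.9888


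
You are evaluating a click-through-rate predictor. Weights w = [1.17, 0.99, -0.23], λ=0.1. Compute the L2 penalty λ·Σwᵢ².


‖w‖₂² = (1.17)² + (0.99)² + (-0.23)²
     = 1.3689 + 0.9801 + 0.0529
     = 2.4019
λ·‖w‖₂² = 0.1·2.4019 = 0.24019

0.24019


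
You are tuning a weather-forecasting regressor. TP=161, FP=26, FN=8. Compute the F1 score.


Precision = 161/187 = 0.861
Recall = 161/169 = 0.9527
F1 = 2·P·R/(P+R) = 2·TP/(2·TP+FP+FN) = 322/(322+26+8) = 322/356 = 0.9045

0.9045


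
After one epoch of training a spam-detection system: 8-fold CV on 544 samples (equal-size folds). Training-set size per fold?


Fold size = 544/8 = 68
Training per fold = 544 - 68 = 476

476


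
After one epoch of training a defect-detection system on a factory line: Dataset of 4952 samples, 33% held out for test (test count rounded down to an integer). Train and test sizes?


Test = ⌊4952·33/100⌋ = 1634
Train = 4952 - 1634 = 3318

Train: 3318, Test: 1634


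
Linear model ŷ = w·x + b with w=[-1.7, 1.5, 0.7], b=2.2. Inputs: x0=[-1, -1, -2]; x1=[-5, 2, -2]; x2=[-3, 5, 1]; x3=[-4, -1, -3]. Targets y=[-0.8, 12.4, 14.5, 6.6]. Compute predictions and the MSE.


ŷ0 = (-1.7)·(-1) + (1.5)·(-1) + (0.7)·(-2) + 2.2 = 1.0
ŷ1 = (-1.7)·(-5) + (1.5)·(2) + (0.7)·(-2) + 2.2 = 12.3
ŷ2 = (-1.7)·(-3) + (1.5)·(5) + (0.7)·(1) + 2.2 = 15.5
ŷ3 = (-1.7)·(-4) + (1.5)·(-1) + (0.7)·(-3) + 2.2 = 5.4
errors² = [3.24, 0.01, 1.0, 1.44]
MSE = 5.6900/4 = 1.4225

1.4225


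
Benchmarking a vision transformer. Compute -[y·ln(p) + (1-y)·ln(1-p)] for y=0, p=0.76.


BCE = -[y·ln(p) + (1-y)·ln(1-p)]
= -0 - 1·ln(1-0.76)
= -ln(0.24) = 1.4271

1.4271


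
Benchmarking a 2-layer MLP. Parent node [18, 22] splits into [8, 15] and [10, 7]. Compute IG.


Parent = [18, 22], H_parent = 0.9928
H_left = 0.9321 (n=23), H_right = 0.9774 (n=17)
H_children = (23/40)·0.9321 + (17/40)·0.9774 = 0.9514
IG = 0.9928 - 0.9514 = 0.0414

0.0414


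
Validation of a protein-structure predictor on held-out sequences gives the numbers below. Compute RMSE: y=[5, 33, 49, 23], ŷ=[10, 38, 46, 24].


MSE = 60/4 = 15
RMSE = √(60/4) = 3.873

3.873


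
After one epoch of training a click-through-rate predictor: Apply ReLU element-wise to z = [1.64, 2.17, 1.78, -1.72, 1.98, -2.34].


ReLU(1.64) = max(0, 1.64) = 1.64
ReLU(2.17) = max(0, 2.17) = 2.17
ReLU(1.78) = max(0, 1.78) = 1.78
ReLU(-1.72) = max(0, -1.72) = 0.0
ReLU(1.98) = max(0, 1.98) = 1.98
ReLU(-2.34) = max(0, -2.34) = 0.0
result = [1.64, 2.17, 1.78, 0.0, 1.98, 0.0]

[1.64, 2.17, 1.78, 0.0, 1.98, 0.0]


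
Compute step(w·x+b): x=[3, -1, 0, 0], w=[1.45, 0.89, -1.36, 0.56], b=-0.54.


z = (3)·(1.45) + (-1)·(0.89) + (0)·(-1.36) + (0)·(0.56) - 0.54
  = 2.92
step(z) = 1 (z≥0)

1


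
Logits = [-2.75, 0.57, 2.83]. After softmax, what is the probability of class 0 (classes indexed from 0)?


Exponentials: e^-2.75=0.0639, e^0.57=1.7683, e^2.83=16.9455
Sum = 18.7777
Softmax = [0.0034, 0.0942, 0.9024]
p[0] = 0.0639/18.7777 = 0.0034

0.0034


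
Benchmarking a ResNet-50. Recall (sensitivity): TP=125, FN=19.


Recall = TP/(TP+FN)
= 125/(125+19)
= 125/144 = 86.81%

86.81%


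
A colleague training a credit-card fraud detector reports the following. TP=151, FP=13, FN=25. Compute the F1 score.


Precision = 151/164 = 0.9207
Recall = 151/176 = 0.858
F1 = 2·P·R/(P+R) = 2·TP/(2·TP+FP+FN) = 302/(302+13+25) = 302/340 = 0.8882

0.8882


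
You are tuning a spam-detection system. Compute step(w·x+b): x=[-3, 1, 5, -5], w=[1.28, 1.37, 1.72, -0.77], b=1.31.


z = (-3)·(1.28) + (1)·(1.37) + (5)·(1.72) + (-5)·(-0.77) + 1.31
  = 11.29
step(z) = 1 (z≥0)

1


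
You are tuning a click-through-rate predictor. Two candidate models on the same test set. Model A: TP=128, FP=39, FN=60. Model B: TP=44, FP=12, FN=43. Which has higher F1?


Model A: P=128/167=0.7665, R=128/188=0.6809, F1=2PR/(P+R)=2TP/(2TP+FP+FN)=256/355=0.7211
Model B: P=44/56=0.7857, R=44/87=0.5057, F1=2PR/(P+R)=2TP/(2TP+FP+FN)=88/143=0.6154
0.7211 > 0.6154 → Model A

Model A


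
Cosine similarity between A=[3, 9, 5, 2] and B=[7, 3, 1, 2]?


A·B = 3·7 + 9·3 + 5·1 + 2·2 = 57
‖A‖ = √119 = 10.9087, ‖B‖ = √63 = 7.9373
cos = 57/(√119·√63) = 57/√7497 = 0.6583

0.6583


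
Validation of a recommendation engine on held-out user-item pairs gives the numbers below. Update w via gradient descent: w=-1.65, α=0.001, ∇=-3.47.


w_new = w - α·∇
= -1.65 - 0.001·-3.47
= -1.65 + 0.00347
= -1.64653

-1.64653


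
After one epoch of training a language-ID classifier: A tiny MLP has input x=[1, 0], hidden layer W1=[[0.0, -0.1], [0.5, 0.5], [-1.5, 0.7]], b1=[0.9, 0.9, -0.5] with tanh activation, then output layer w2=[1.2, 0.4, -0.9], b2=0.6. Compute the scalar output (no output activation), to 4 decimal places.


z1[0] = (0.0)·(1) + (-0.1)·(0) + 0.9 = 0.9
z1[1] = (0.5)·(1) + (0.5)·(0) + 0.9 = 1.4
z1[2] = (-1.5)·(1) + (0.7)·(0) - 0.5 = -2.0
h = tanh(z1) = [0.7163, 0.8854, -0.964]
output = (1.2)·(0.7163) + (0.4)·(0.8854) + (-0.9)·(-0.964) + 0.6 = 2.6813

2.6813


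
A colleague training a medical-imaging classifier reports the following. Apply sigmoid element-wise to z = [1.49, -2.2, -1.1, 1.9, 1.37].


σ(1.49) = 1/(1+e^-1.49) = 0.8161
σ(-2.2) = 1/(1+e^2.2) = 0.0998
σ(-1.1) = 1/(1+e^1.1) = 0.2497
σ(1.9) = 1/(1+e^-1.9) = 0.8699
σ(1.37) = 1/(1+e^-1.37) = 0.7974
result = [0.8161, 0.0998, 0.2497, 0.8699, 0.7974]

[0.8161, 0.0998, 0.2497, 0.8699, 0.7974]


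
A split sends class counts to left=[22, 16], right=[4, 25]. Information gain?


Parent = [26, 41], H_parent = 0.9635
H_left = 0.9819 (n=38), H_right = 0.5788 (n=29)
H_children = (38/67)·0.9819 + (29/67)·0.5788 = 0.8074
IG = 0.9635 - 0.8074 = 0.1561

0.1561


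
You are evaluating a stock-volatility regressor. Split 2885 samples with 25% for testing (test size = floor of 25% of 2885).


Test = ⌊2885·25/100⌋ = 721
Train = 2885 - 721 = 2164

Train: 2164, Test: 721


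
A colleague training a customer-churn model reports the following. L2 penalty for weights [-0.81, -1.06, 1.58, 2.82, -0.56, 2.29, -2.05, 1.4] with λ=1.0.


‖w‖₂² = (-0.81)² + (-1.06)² + (1.58)² + (2.82)² + (-0.56)² + (2.29)² + (-2.05)² + (1.4)²
     = 0.6561 + 1.1236 + 2.4964 + 7.9524 + 0.3136 + 5.2441 + 4.2025 + 1.96
     = 23.9487
λ·‖w‖₂² = 1.0·23.9487 = 23.9487

23.9487


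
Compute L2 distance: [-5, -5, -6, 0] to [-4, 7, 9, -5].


d = √((-5+ 4)² + (-5-7)² + (-6-9)² + (0+ 5)²)
  = √(1 + 144 + 225 + 25)
  = √395 = 19.8746

19.8746


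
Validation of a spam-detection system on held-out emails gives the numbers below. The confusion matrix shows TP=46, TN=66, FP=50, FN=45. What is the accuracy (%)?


Accuracy = (TP+TN)/(TP+TN+FP+FN)
= (46+66)/(207)
= 112/207 = 54.11%

54.11%


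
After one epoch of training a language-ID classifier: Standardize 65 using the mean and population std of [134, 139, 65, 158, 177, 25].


μ = 116.3333, σ = 53.5713
z = (65 - 116.3333)/53.5713 = -0.9582

-0.9582


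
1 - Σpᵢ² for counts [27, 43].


Probabilities: [27/70, 43/70] ≈ [0.3857, 0.6143]
Σpᵢ² = (729 + 1849)/70² = 2578/4900
Gini = 1 - Σpᵢ² = 1 - 2578/4900 = 0.4739

0.4739


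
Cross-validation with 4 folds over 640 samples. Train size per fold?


Fold size = 640/4 = 160
Training per fold = 640 - 160 = 480

480


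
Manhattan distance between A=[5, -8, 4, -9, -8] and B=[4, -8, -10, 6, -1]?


d = |5-4| + |-8+ 8| + |4+ 10| + |-9-6| + |-8+ 1|
  = 1 + 0 + 14 + 15 + 7
  = 37

37


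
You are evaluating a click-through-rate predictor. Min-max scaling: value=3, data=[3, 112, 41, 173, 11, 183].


min=3, max=183
(3-3)/(183-3) = 0/180 = 0.0

0.0


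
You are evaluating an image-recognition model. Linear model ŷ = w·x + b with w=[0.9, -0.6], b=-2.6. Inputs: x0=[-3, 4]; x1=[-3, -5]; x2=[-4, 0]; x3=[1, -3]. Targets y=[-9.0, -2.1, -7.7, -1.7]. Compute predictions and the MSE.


ŷ0 = (0.9)·(-3) + (-0.6)·(4) - 2.6 = -7.7
ŷ1 = (0.9)·(-3) + (-0.6)·(-5) - 2.6 = -2.3
ŷ2 = (0.9)·(-4) + (-0.6)·(0) - 2.6 = -6.2
ŷ3 = (0.9)·(1) + (-0.6)·(-3) - 2.6 = 0.1
errors² = [1.69, 0.04, 2.25, 3.24]
MSE = 7.2200/4 = 1.805

1.805


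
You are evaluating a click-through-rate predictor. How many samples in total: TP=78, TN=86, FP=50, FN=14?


Total = TP + TN + FP + FN
= 78 + 86 + 50 + 14
= 228
(Predicted positive: 128, predicted negative: 100)

228


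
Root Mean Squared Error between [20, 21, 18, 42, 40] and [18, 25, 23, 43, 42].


MSE = 50/5 = 10
RMSE = √(50/5) = 3.1623

3.1623


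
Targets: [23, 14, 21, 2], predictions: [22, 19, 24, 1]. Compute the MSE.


Squared errors: (23-22)²=1, (14-19)²=25, (21-24)²=9, (2-1)²=1
Sum = 36
MSE = 36/4 = 9

9


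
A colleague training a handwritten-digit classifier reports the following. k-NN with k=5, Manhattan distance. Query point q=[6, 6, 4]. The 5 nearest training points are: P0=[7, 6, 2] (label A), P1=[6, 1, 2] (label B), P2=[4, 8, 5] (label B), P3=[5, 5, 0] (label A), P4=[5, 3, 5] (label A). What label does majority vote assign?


d(q,P0) = 3  (label A)
d(q,P1) = 7  (label B)
d(q,P2) = 5  (label B)
d(q,P3) = 6  (label A)
d(q,P4) = 5  (label A)
Votes: A=3, B=2
Majority → A

A


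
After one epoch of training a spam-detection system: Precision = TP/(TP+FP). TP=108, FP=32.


Precision = TP/(TP+FP)
= 108/(108+32)
= 108/140 = 77.14%

77.14%


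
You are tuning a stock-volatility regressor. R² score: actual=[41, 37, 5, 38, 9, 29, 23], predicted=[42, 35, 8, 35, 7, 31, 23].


ȳ = 26
SS_res = Σ(y-ŷ)² = 31
SS_tot = Σ(y-ȳ)² = 1238
R² = 1 - SS_res/SS_tot = 1 - 0.025 = 0.975

0.975


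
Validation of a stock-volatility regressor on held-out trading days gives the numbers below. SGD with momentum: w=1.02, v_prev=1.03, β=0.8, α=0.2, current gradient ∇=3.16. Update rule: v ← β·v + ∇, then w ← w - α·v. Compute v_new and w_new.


v_new = 0.8·1.03 + 3.16 = 0.824 + 3.16 = 3.984
w_new = 1.02 - 0.2·3.984 = 1.02 - 0.7968 = 0.2232

v_new=3.984, w_new=0.2232


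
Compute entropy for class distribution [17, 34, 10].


Probabilities: [17/61, 34/61, 10/61] ≈ [0.2787, 0.5574, 0.1639]
H = -((17/61)·log₂(17/61) + (34/61)·log₂(34/61) + (10/61)·log₂(10/61))
  = 1.4114 bits

1.4114 bits


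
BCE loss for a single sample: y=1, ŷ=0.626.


BCE = -[y·ln(p) + (1-y)·ln(1-p)]
= -1·ln(0.626) - 0
= -ln(0.626) = 0.4684

0.4684


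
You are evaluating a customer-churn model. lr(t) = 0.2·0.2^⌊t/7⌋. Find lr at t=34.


n_drops = ⌊34/7⌋ = 4
lr = 0.2·0.2^4 = 0.2·0.0016 = 0.00032

0.00032


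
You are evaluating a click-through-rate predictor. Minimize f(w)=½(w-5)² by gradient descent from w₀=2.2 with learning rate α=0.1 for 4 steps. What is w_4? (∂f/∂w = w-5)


step 1: grad = 2.2-5 = -2.8; w = 2.2 - 0.1·(-2.8) = 2.48
step 2: grad = 2.48-5 = -2.52; w = 2.48 - 0.1·(-2.52) = 2.732
step 3: grad = 2.732-5 = -2.268; w = 2.732 - 0.1·(-2.268) = 2.9588
step 4: grad = 2.9588-5 = -2.0412; w = 2.9588 - 0.1·(-2.0412) = 3.16292

3.16292


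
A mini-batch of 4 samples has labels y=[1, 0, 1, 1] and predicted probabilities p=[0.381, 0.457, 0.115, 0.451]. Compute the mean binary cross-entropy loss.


L[0] = -ln(0.381) = 0.965
L[1] = -ln(1-0.457) = -ln(0.543) = 0.6106
L[2] = -ln(0.115) = 2.1628
L[3] = -ln(0.451) = 0.7963
mean = (0.965 + 0.6106 + 2.1628 + 0.7963)/4 = 1.1337

1.1337


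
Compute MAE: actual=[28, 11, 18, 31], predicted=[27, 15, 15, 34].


Absolute errors: |28-27|=1, |11-15|=4, |18-15|=3, |31-34|=3
Sum = 11
MAE = 11/4 = 11/4

11/4


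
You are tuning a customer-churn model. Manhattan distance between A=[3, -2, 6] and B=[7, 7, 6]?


d = |3-7| + |-2-7| + |6-6|
  = 4 + 9 + 0
  = 13

13


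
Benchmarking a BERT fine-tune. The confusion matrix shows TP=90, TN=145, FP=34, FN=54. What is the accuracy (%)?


Accuracy = (TP+TN)/(TP+TN+FP+FN)
= (90+145)/(323)
= 235/323 = 72.76%

72.76%


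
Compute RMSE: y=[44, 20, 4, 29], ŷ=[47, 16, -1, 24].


MSE = 75/4 = 18.75
RMSE = √(75/4) = 4.3301

4.3301


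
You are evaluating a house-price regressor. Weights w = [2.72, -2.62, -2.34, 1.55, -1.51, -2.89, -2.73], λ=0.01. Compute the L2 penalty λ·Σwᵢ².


‖w‖₂² = (2.72)² + (-2.62)² + (-2.34)² + (1.55)² + (-1.51)² + (-2.89)² + (-2.73)²
     = 7.3984 + 6.8644 + 5.4756 + 2.4025 + 2.2801 + 8.3521 + 7.4529
     = 40.226
λ·‖w‖₂² = 0.01·40.226 = 0.40226

0.40226


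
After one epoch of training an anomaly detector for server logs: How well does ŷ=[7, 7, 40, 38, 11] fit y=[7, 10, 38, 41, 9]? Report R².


ȳ = 21
SS_res = Σ(y-ŷ)² = 26
SS_tot = Σ(y-ȳ)² = 1150
R² = 1 - SS_res/SS_tot = 1 - 0.0226 = 0.9774

0.9774


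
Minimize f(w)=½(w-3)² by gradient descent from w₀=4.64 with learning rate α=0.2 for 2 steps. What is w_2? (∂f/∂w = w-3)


step 1: grad = 4.64-3 = 1.64; w = 4.64 - 0.2·(1.64) = 4.312
step 2: grad = 4.312-3 = 1.312; w = 4.312 - 0.2·(1.312) = 4.0496

4.0496


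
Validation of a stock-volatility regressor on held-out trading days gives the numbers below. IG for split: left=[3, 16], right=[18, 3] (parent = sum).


Parent = [21, 19], H_parent = 0.9982
H_left = 0.6292 (n=19), H_right = 0.5917 (n=21)
H_children = (19/40)·0.6292 + (21/40)·0.5917 = 0.6095
IG = 0.9982 - 0.6095 = 0.3887

0.3887


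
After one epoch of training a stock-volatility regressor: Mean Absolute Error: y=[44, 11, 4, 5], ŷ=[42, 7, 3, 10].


Absolute errors: |44-42|=2, |11-7|=4, |4-3|=1, |5-10|=5
Sum = 12
MAE = 12/4 = 3

3


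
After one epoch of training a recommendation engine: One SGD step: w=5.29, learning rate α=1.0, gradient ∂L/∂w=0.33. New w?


w_new = w - α·∇
= 5.29 - 1.0·0.33
= 5.29 - 0.33
= 4.96

4.96


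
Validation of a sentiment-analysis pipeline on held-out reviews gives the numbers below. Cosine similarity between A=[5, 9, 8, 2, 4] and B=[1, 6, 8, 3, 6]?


A·B = 5·1 + 9·6 + 8·8 + 2·3 + 4·6 = 153
‖A‖ = √190 = 13.784, ‖B‖ = √146 = 12.083
cos = 153/(√190·√146) = 153/√27740 = 0.9186

0.9186


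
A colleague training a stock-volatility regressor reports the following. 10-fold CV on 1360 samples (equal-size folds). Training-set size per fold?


Fold size = 1360/10 = 136
Training per fold = 1360 - 136 = 1224

1224


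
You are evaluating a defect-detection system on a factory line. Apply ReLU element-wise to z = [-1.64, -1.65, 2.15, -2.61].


ReLU(-1.64) = max(0, -1.64) = 0.0
ReLU(-1.65) = max(0, -1.65) = 0.0
ReLU(2.15) = max(0, 2.15) = 2.15
ReLU(-2.61) = max(0, -2.61) = 0.0
result = [0.0, 0.0, 2.15, 0.0]

[0.0, 0.0, 2.15, 0.0]


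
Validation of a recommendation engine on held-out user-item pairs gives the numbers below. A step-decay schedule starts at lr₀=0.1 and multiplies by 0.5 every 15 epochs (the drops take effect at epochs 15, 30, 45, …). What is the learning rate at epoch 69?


n_drops = ⌊69/15⌋ = 4
lr = 0.1·0.5^4 = 0.1·0.0625 = 0.00625

0.00625


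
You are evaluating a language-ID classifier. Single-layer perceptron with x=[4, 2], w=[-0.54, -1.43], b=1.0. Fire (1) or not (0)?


z = (4)·(-0.54) + (2)·(-1.43) + 1.0
  = -4.02
step(z) = 0 (z<0)

0


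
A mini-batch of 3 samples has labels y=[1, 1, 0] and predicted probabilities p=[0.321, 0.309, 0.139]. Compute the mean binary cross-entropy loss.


L[0] = -ln(0.321) = 1.1363
L[1] = -ln(0.309) = 1.1744
L[2] = -ln(1-0.139) = -ln(0.861) = 0.1497
mean = (1.1363 + 1.1744 + 0.1497)/3 = 0.8201

0.8201


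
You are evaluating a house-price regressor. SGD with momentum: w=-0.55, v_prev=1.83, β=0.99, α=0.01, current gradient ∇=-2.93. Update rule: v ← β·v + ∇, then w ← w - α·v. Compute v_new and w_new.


v_new = 0.99·1.83 - 2.93 = 1.8117 - 2.93 = -1.1183
w_new = -0.55 - 0.01·-1.1183 = -0.55 + 0.011183 = -0.538817

v_new=-1.1183, w_new=-0.538817


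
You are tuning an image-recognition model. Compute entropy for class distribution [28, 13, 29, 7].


Probabilities: [28/77, 13/77, 29/77, 7/77] ≈ [0.3636, 0.1688, 0.3766, 0.0909]
H = -((28/77)·log₂(28/77) + (13/77)·log₂(13/77) + (29/77)·log₂(29/77) + (7/77)·log₂(7/77))
  = 1.8091 bits

1.8091 bits


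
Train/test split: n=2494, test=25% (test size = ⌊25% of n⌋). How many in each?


Test = ⌊2494·25/100⌋ = 623
Train = 2494 - 623 = 1871

Train: 1871, Test: 623


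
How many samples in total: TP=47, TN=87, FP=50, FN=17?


Total = TP + TN + FP + FN
= 47 + 87 + 50 + 17
= 201
(Predicted positive: 97, predicted negative: 104)

201


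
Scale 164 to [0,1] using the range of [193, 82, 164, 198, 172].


min=82, max=198
(164-82)/(198-82) = 82/116 = 0.7069

0.7069


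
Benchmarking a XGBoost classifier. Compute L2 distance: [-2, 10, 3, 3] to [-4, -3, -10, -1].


d = √((-2+ 4)² + (10+ 3)² + (3+ 10)² + (3+ 1)²)
  = √(4 + 169 + 169 + 16)
  = √358 = 18.9209

18.9209


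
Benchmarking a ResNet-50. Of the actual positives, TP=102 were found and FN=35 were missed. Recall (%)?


Recall = TP/(TP+FN)
= 102/(102+35)
= 102/137 = 74.45%

74.45%


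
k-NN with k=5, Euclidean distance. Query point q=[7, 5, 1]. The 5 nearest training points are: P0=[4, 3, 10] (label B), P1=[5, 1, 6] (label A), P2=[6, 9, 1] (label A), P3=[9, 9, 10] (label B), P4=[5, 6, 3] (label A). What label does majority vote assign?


d(q,P0) = 9.6954  (label B)
d(q,P1) = 6.7082  (label A)
d(q,P2) = 4.1231  (label A)
d(q,P3) = 10.0499  (label B)
d(q,P4) = 3.0  (label A)
Votes: A=3, B=2
Majority → A

A


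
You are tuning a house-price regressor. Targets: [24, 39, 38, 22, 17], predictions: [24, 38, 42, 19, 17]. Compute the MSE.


Squared errors: (24-24)²=0, (39-38)²=1, (38-42)²=16, (22-19)²=9, (17-17)²=0
Sum = 26
MSE = 26/5 = 26/5

26/5


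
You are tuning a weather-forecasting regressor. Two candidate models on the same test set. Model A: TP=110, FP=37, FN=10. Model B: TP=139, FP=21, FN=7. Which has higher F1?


Model A: P=110/147=0.7483, R=110/120=0.9167, F1=2PR/(P+R)=2TP/(2TP+FP+FN)=220/267=0.824
Model B: P=139/160=0.8688, R=139/146=0.9521, F1=2PR/(P+R)=2TP/(2TP+FP+FN)=278/306=0.9085
0.824 < 0.9085 → Model B

Model B


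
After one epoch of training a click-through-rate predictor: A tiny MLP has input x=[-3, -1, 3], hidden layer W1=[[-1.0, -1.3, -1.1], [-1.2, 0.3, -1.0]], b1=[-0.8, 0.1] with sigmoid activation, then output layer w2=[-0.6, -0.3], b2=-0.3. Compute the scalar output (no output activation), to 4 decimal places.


z1[0] = (-1.0)·(-3) + (-1.3)·(-1) + (-1.1)·(3) - 0.8 = 0.2
z1[1] = (-1.2)·(-3) + (0.3)·(-1) + (-1.0)·(3) + 0.1 = 0.4
h = sigmoid(z1) = [0.5498, 0.5987]
output = (-0.6)·(0.5498) + (-0.3)·(0.5987) - 0.3 = -0.8095

-0.8095


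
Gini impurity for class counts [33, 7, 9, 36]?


Probabilities: [33/85, 7/85, 9/85, 36/85] ≈ [0.3882, 0.0824, 0.1059, 0.4235]
Σpᵢ² = (1089 + 49 + 81 + 1296)/85² = 2515/7225
Gini = 1 - Σpᵢ² = 1 - 2515/7225 = 0.6519

0.6519


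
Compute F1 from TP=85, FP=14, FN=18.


Precision = 85/99 = 0.8586
Recall = 85/103 = 0.8252
F1 = 2·P·R/(P+R) = 2·TP/(2·TP+FP+FN) = 170/(170+14+18) = 170/202 = 0.8416

0.8416


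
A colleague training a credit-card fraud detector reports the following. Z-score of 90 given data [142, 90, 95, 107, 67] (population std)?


μ = 100.2, σ = 24.6041
z = (90 - 100.2)/24.6041 = -0.4146

-0.4146


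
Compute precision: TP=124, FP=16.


Precision = TP/(TP+FP)
= 124/(124+16)
= 124/140 = 88.57%

88.57%


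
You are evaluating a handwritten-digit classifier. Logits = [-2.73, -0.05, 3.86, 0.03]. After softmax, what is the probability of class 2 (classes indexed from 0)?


Exponentials: e^-2.73=0.0652, e^-0.05=0.9512, e^3.86=47.4654, e^0.03=1.0305
Sum = 49.5123
Softmax = [0.0013, 0.0192, 0.9587, 0.0208]
p[2] = 47.4654/49.5123 = 0.9587

0.9587


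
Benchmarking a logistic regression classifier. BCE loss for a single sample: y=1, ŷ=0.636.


BCE = -[y·ln(p) + (1-y)·ln(1-p)]
= -1·ln(0.636) - 0
= -ln(0.636) = 0.4526

0.4526


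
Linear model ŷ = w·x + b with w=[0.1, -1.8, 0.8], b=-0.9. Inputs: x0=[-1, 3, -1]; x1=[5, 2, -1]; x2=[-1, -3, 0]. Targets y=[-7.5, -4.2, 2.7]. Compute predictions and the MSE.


ŷ0 = (0.1)·(-1) + (-1.8)·(3) + (0.8)·(-1) - 0.9 = -7.2
ŷ1 = (0.1)·(5) + (-1.8)·(2) + (0.8)·(-1) - 0.9 = -4.8
ŷ2 = (0.1)·(-1) + (-1.8)·(-3) + (0.8)·(0) - 0.9 = 4.4
errors² = [0.09, 0.36, 2.89]
MSE = 3.3400/3 = 1.1133

1.1133


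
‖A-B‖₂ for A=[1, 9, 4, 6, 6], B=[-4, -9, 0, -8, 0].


d = √((1+ 4)² + (9+ 9)² + (4-0)² + (6+ 8)² + (6-0)²)
  = √(25 + 324 + 16 + 196 + 36)
  = √597 = 24.4336

24.4336


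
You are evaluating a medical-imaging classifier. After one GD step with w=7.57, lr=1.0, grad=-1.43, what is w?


w_new = w - α·∇
= 7.57 - 1.0·-1.43
= 7.57 + 1.43
= 9

9


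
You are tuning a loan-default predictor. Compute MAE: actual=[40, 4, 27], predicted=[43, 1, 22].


Absolute errors: |40-43|=3, |4-1|=3, |27-22|=5
Sum = 11
MAE = 11/3 = 11/3

11/3


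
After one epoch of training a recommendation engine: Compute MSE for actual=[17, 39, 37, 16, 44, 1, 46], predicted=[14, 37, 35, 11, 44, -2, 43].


Squared errors: (17-14)²=9, (39-37)²=4, (37-35)²=4, (16-11)²=25, (44-44)²=0, (1+ 2)²=9, (46-43)²=9
Sum = 60
MSE = 60/7 = 60/7

60/7


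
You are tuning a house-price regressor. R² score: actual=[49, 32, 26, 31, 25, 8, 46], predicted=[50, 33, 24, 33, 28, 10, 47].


ȳ = 31
SS_res = Σ(y-ŷ)² = 24
SS_tot = Σ(y-ȳ)² = 1140
R² = 1 - SS_res/SS_tot = 1 - 0.0211 = 0.9789

0.9789


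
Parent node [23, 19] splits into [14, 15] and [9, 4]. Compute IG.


Parent = [23, 19], H_parent = 0.9934
H_left = 0.9991 (n=29), H_right = 0.8905 (n=13)
H_children = (29/42)·0.9991 + (13/42)·0.8905 = 0.9655
IG = 0.9934 - 0.9655 = 0.0279

0.0279


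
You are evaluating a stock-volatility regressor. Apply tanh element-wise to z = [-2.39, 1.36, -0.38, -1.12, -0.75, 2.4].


tanh(-2.39) = -0.9833
tanh(1.36) = 0.8764
tanh(-0.38) = -0.3627
tanh(-1.12) = -0.8076
tanh(-0.75) = -0.6351
tanh(2.4) = 0.9837
result = [-0.9833, 0.8764, -0.3627, -0.8076, -0.6351, 0.9837]

[-0.9833, 0.8764, -0.3627, -0.8076, -0.6351, 0.9837]


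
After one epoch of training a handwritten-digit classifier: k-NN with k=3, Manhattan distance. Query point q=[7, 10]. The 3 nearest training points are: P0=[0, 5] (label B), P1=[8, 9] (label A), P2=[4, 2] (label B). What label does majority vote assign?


d(q,P0) = 12  (label B)
d(q,P1) = 2  (label A)
d(q,P2) = 11  (label B)
Votes: A=1, B=2
Majority → B

B


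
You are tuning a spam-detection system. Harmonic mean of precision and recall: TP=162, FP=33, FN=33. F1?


Precision = 162/195 = 0.8308
Recall = 162/195 = 0.8308
F1 = 2·P·R/(P+R) = 2·TP/(2·TP+FP+FN) = 324/(324+33+33) = 324/390 = 0.8308

0.8308


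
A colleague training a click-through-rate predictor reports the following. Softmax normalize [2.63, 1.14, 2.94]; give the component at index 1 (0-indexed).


Exponentials: e^2.63=13.8738, e^1.14=3.1268, e^2.94=18.9158
Sum = 35.9164
Softmax = [0.3863, 0.0871, 0.5267]
p[1] = 3.1268/35.9164 = 0.0871

0.0871


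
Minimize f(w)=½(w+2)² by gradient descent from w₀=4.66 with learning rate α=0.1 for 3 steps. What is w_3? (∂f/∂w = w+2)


step 1: grad = 4.66+2 = 6.66; w = 4.66 - 0.1·(6.66) = 3.994
step 2: grad = 3.994+2 = 5.994; w = 3.994 - 0.1·(5.994) = 3.3946
step 3: grad = 3.3946+2 = 5.3946; w = 3.3946 - 0.1·(5.3946) = 2.85514

2.85514


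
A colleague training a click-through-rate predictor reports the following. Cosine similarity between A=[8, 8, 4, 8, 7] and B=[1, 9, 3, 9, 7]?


A·B = 8·1 + 8·9 + 4·3 + 8·9 + 7·7 = 213
‖A‖ = √257 = 16.0312, ‖B‖ = √221 = 14.8661
cos = 213/(√257·√221) = 213/√56797 = 0.8938

0.8938


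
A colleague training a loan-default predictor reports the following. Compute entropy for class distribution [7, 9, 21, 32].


Probabilities: [7/69, 9/69, 21/69, 32/69] ≈ [0.1014, 0.1304, 0.3043, 0.4638]
H = -((7/69)·log₂(7/69) + (9/69)·log₂(9/69) + (21/69)·log₂(21/69) + (32/69)·log₂(32/69))
  = 1.7546 bits

1.7546 bits


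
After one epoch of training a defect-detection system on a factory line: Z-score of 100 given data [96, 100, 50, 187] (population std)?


μ = 108.25, σ = 49.5297
z = (100 - 108.25)/49.5297 = -0.1666

-0.1666


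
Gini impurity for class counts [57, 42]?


Probabilities: [57/99, 42/99] ≈ [0.5758, 0.4242]
Σpᵢ² = (3249 + 1764)/99² = 5013/9801
Gini = 1 - Σpᵢ² = 1 - 5013/9801 = 0.4885

0.4885


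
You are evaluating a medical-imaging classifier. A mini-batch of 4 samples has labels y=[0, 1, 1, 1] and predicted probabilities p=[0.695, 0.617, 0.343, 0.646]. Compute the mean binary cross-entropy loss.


L[0] = -ln(1-0.695) = -ln(0.305) = 1.1874
L[1] = -ln(0.617) = 0.4829
L[2] = -ln(0.343) = 1.07
L[3] = -ln(0.646) = 0.437
mean = (1.1874 + 0.4829 + 1.07 + 0.437)/4 = 0.7943

0.7943


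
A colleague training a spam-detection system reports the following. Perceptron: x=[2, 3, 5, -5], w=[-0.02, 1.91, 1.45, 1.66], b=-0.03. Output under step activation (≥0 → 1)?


z = (2)·(-0.02) + (3)·(1.91) + (5)·(1.45) + (-5)·(1.66) - 0.03
  = 4.61
step(z) = 1 (z≥0)

1


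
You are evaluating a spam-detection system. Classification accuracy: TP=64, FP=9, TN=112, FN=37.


Accuracy = (TP+TN)/(TP+TN+FP+FN)
= (64+112)/(222)
= 176/222 = 79.28%

79.28%


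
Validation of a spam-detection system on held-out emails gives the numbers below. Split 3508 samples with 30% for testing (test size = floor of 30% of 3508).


Test = ⌊3508·30/100⌋ = 1052
Train = 3508 - 1052 = 2456

Train: 2456, Test: 1052


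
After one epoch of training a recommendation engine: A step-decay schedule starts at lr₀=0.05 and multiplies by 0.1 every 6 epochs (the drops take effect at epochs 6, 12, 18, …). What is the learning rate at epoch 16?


n_drops = ⌊16/6⌋ = 2
lr = 0.05·0.1^2 = 0.05·0.01 = 0.0005

0.0005


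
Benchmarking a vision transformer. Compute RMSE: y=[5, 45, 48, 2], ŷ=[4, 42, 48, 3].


MSE = 11/4 = 2.75
RMSE = √(11/4) = 1.6583

1.6583


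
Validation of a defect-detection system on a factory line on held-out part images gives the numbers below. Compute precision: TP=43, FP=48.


Precision = TP/(TP+FP)
= 43/(43+48)
= 43/91 = 47.25%

47.25%


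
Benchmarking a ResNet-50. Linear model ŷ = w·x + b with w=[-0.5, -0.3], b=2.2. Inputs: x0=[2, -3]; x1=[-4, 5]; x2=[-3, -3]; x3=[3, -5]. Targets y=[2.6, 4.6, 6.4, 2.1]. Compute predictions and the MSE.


ŷ0 = (-0.5)·(2) + (-0.3)·(-3) + 2.2 = 2.1
ŷ1 = (-0.5)·(-4) + (-0.3)·(5) + 2.2 = 2.7
ŷ2 = (-0.5)·(-3) + (-0.3)·(-3) + 2.2 = 4.6
ŷ3 = (-0.5)·(3) + (-0.3)·(-5) + 2.2 = 2.2
errors² = [0.25, 3.61, 3.24, 0.01]
MSE = 7.1100/4 = 1.7775

1.7775


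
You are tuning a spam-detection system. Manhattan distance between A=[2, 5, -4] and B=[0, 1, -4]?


d = |2-0| + |5-1| + |-4+ 4|
  = 2 + 4 + 0
  = 6

6


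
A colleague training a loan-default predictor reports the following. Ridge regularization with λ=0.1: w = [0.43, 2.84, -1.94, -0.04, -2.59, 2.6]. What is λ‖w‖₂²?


‖w‖₂² = (0.43)² + (2.84)² + (-1.94)² + (-0.04)² + (-2.59)² + (2.6)²
     = 0.1849 + 8.0656 + 3.7636 + 0.0016 + 6.7081 + 6.76
     = 25.4838
λ·‖w‖₂² = 0.1·25.4838 = 2.54838

2.54838


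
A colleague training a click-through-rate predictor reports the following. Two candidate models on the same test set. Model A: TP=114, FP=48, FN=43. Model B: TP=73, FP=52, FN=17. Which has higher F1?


Model A: P=114/162=0.7037, R=114/157=0.7261, F1=2PR/(P+R)=2TP/(2TP+FP+FN)=228/319=0.7147
Model B: P=73/125=0.584, R=73/90=0.8111, F1=2PR/(P+R)=2TP/(2TP+FP+FN)=146/215=0.6791
0.7147 > 0.6791 → Model A

Model A


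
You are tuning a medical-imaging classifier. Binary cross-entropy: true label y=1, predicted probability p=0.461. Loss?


BCE = -[y·ln(p) + (1-y)·ln(1-p)]
= -1·ln(0.461) - 0
= -ln(0.461) = 0.7744

0.7744


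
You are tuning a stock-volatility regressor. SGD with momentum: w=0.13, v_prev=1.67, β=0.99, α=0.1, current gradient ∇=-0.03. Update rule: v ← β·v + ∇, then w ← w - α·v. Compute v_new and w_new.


v_new = 0.99·1.67 - 0.03 = 1.6533 - 0.03 = 1.6233
w_new = 0.13 - 0.1·1.6233 = 0.13 - 0.16233 = -0.03233

v_new=1.6233, w_new=-0.03233


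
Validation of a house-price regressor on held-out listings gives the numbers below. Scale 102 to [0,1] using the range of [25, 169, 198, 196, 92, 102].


min=25, max=198
(102-25)/(198-25) = 77/173 = 0.4451

0.4451


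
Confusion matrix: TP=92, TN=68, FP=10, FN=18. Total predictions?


Total = TP + TN + FP + FN
= 92 + 68 + 10 + 18
= 188
(Predicted positive: 102, predicted negative: 86)

188


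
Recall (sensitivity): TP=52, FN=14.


Recall = TP/(TP+FN)
= 52/(52+14)
= 52/66 = 78.79%

78.79%


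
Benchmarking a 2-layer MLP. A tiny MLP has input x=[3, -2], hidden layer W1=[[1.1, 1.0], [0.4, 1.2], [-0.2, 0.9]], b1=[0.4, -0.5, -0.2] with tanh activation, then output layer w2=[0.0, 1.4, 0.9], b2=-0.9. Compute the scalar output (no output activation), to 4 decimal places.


z1[0] = (1.1)·(3) + (1.0)·(-2) + 0.4 = 1.7
z1[1] = (0.4)·(3) + (1.2)·(-2) - 0.5 = -1.7
z1[2] = (-0.2)·(3) + (0.9)·(-2) - 0.2 = -2.6
h = tanh(z1) = [0.9354, -0.9354, -0.989]
output = (0.0)·(0.9354) + (1.4)·(-0.9354) + (0.9)·(-0.989) - 0.9 = -3.0997

-3.0997
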